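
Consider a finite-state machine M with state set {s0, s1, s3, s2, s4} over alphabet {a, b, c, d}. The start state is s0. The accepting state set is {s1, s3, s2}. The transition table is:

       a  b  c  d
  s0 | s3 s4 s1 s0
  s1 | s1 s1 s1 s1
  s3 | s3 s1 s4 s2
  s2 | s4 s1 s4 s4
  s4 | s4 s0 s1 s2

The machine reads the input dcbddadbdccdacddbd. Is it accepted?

s0 → s0 → s1 → s1 → s1 → s1 → s1 → s1 → s1 → s1 → s1 → s1 → s1 → s1 → s1 → s1 → s1 → s1 → s1
End state s1 is accepting.

Yes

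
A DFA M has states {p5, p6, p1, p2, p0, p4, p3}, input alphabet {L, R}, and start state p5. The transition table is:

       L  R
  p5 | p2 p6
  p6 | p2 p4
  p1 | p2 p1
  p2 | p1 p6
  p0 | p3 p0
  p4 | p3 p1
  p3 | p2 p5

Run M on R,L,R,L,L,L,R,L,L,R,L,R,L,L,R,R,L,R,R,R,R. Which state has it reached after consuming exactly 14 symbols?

p1

Trace: p5 -R-> p6 -L-> p2 -R-> p6 -L-> p2 -L-> p1 -L-> p2 -R-> p6 -L-> p2 -L-> p1 -R-> p1 -L-> p2 -R-> p6 -L-> p2 -L-> p1
After 14 symbols: p1.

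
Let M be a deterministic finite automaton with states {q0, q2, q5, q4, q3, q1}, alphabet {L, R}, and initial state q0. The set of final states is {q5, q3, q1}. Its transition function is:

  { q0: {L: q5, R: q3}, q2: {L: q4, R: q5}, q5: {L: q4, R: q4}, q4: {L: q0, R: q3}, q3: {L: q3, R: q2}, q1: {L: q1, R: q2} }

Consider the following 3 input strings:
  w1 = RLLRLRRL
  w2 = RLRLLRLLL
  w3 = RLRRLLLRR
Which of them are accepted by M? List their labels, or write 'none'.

w1: Trace: q0 -R-> q3 -L-> q3 -L-> q3 -R-> q2 -L-> q4 -R-> q3 -R-> q2 -L-> q4  → end q4, rejected
w2: Trace: q0 -R-> q3 -L-> q3 -R-> q2 -L-> q4 -L-> q0 -R-> q3 -L-> q3 -L-> q3 -L-> q3  → end q3, accepted
w3: Trace: q0 -R-> q3 -L-> q3 -R-> q2 -R-> q5 -L-> q4 -L-> q0 -L-> q5 -R-> q4 -R-> q3  → end q3, accepted

w2, w3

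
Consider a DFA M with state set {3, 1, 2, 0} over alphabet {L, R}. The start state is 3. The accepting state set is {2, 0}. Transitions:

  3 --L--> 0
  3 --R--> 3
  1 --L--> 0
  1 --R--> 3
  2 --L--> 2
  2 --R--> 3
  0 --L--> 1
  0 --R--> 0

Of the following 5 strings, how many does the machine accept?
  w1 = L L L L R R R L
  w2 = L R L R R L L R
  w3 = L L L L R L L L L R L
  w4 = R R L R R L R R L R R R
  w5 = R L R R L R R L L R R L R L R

3

w1:
  start at 3
  read 'L': 3 → 0
  read 'L': 0 → 1
  read 'L': 1 → 0
  read 'L': 0 → 1
  read 'R': 1 → 3
  read 'R': 3 → 3
  read 'R': 3 → 3
  read 'L': 3 → 0
  end 0, accepted
w2:
  start at 3
  read 'L': 3 → 0
  read 'R': 0 → 0
  read 'L': 0 → 1
  read 'R': 1 → 3
  read 'R': 3 → 3
  read 'L': 3 → 0
  read 'L': 0 → 1
  read 'R': 1 → 3
  end 3, rejected
w3:
  start at 3
  read 'L': 3 → 0
  read 'L': 0 → 1
  read 'L': 1 → 0
  read 'L': 0 → 1
  read 'R': 1 → 3
  read 'L': 3 → 0
  read 'L': 0 → 1
  read 'L': 1 → 0
  read 'L': 0 → 1
  read 'R': 1 → 3
  read 'L': 3 → 0
  end 0, accepted
w4:
  start at 3
  read 'R': 3 → 3
  read 'R': 3 → 3
  read 'L': 3 → 0
  read 'R': 0 → 0
  read 'R': 0 → 0
  read 'L': 0 → 1
  read 'R': 1 → 3
  read 'R': 3 → 3
  read 'L': 3 → 0
  read 'R': 0 → 0
  read 'R': 0 → 0
  read 'R': 0 → 0
  end 0, accepted
w5:
  start at 3
  read 'R': 3 → 3
  read 'L': 3 → 0
  read 'R': 0 → 0
  read 'R': 0 → 0
  read 'L': 0 → 1
  read 'R': 1 → 3
  read 'R': 3 → 3
  read 'L': 3 → 0
  read 'L': 0 → 1
  read 'R': 1 → 3
  read 'R': 3 → 3
  read 'L': 3 → 0
  read 'R': 0 → 0
  read 'L': 0 → 1
  read 'R': 1 → 3
  end 3, rejected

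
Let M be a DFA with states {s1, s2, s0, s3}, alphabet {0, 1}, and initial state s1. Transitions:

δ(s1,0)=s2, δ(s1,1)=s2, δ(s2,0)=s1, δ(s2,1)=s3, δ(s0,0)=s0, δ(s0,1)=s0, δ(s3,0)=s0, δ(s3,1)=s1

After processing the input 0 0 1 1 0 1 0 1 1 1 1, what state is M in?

s1 → s2 → s1 → s2 → s3 → s0 → s0 → s0 → s0 → s0 → s0 → s0

s0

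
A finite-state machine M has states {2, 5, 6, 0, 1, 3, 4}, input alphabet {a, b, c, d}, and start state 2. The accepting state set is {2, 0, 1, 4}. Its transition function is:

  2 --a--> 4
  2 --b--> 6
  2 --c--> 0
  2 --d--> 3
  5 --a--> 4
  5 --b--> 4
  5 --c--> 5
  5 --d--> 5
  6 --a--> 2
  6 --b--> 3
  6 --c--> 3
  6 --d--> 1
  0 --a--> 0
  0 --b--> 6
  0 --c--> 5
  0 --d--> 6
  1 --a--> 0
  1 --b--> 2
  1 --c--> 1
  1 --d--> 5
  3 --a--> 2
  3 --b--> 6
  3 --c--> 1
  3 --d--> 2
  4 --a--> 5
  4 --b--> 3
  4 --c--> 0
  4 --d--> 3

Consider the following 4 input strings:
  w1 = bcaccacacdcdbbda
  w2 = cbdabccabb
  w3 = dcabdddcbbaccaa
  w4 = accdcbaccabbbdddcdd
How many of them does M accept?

w1: Trace: 2 -b-> 6 -c-> 3 -a-> 2 -c-> 0 -c-> 5 -a-> 4 -c-> 0 -a-> 0 -c-> 5 -d-> 5 -c-> 5 -d-> 5 -b-> 4 -b-> 3 -d-> 2 -a-> 4  → end 4, accepted
w2: Trace: 2 -c-> 0 -b-> 6 -d-> 1 -a-> 0 -b-> 6 -c-> 3 -c-> 1 -a-> 0 -b-> 6 -b-> 3  → end 3, rejected
w3: Trace: 2 -d-> 3 -c-> 1 -a-> 0 -b-> 6 -d-> 1 -d-> 5 -d-> 5 -c-> 5 -b-> 4 -b-> 3 -a-> 2 -c-> 0 -c-> 5 -a-> 4 -a-> 5  → end 5, rejected
w4: Trace: 2 -a-> 4 -c-> 0 -c-> 5 -d-> 5 -c-> 5 -b-> 4 -a-> 5 -c-> 5 -c-> 5 -a-> 4 -b-> 3 -b-> 6 -b-> 3 -d-> 2 -d-> 3 -d-> 2 -c-> 0 -d-> 6 -d-> 1  → end 1, accepted

2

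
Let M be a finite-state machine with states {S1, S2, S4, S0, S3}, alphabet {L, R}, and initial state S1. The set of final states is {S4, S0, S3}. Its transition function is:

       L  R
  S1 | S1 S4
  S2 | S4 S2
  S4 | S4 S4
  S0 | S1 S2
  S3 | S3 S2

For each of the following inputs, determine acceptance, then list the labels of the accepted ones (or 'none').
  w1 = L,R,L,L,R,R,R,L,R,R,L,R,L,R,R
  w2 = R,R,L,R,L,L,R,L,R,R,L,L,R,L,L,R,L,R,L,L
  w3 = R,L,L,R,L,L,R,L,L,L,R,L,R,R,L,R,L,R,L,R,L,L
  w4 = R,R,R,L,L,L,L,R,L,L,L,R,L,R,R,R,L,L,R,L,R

w1: Trace: S1 -L-> S1 -R-> S4 -L-> S4 -L-> S4 -R-> S4 -R-> S4 -R-> S4 -L-> S4 -R-> S4 -R-> S4 -L-> S4 -R-> S4 -L-> S4 -R-> S4 -R-> S4  → end S4, accepted
w2: Trace: S1 -R-> S4 -R-> S4 -L-> S4 -R-> S4 -L-> S4 -L-> S4 -R-> S4 -L-> S4 -R-> S4 -R-> S4 -L-> S4 -L-> S4 -R-> S4 -L-> S4 -L-> S4 -R-> S4 -L-> S4 -R-> S4 -L-> S4 -L-> S4  → end S4, accepted
w3: Trace: S1 -R-> S4 -L-> S4 -L-> S4 -R-> S4 -L-> S4 -L-> S4 -R-> S4 -L-> S4 -L-> S4 -L-> S4 -R-> S4 -L-> S4 -R-> S4 -R-> S4 -L-> S4 -R-> S4 -L-> S4 -R-> S4 -L-> S4 -R-> S4 -L-> S4 -L-> S4  → end S4, accepted
w4: Trace: S1 -R-> S4 -R-> S4 -R-> S4 -L-> S4 -L-> S4 -L-> S4 -L-> S4 -R-> S4 -L-> S4 -L-> S4 -L-> S4 -R-> S4 -L-> S4 -R-> S4 -R-> S4 -R-> S4 -L-> S4 -L-> S4 -R-> S4 -L-> S4 -R-> S4  → end S4, accepted

w1, w2, w3, w4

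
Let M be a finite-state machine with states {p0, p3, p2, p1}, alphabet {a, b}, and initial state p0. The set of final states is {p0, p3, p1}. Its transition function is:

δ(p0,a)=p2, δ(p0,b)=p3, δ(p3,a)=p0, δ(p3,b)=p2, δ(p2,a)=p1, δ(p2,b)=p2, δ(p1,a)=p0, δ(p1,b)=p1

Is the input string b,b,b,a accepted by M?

Trace: p0 -b-> p3 -b-> p2 -b-> p2 -a-> p1
End state p1 is accepting.

Yes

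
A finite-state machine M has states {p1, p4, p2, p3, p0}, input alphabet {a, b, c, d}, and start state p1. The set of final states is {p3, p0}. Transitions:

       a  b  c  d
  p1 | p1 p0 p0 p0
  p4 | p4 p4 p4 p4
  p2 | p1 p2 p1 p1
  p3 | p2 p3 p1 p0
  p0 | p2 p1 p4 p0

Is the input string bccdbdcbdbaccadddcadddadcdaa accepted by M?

No

start at p1
read 'b': p1 → p0
read 'c': p0 → p4
read 'c': p4 → p4
read 'd': p4 → p4
read 'b': p4 → p4
read 'd': p4 → p4
read 'c': p4 → p4
read 'b': p4 → p4
read 'd': p4 → p4
read 'b': p4 → p4
read 'a': p4 → p4
read 'c': p4 → p4
read 'c': p4 → p4
read 'a': p4 → p4
read 'd': p4 → p4
read 'd': p4 → p4
read 'd': p4 → p4
read 'c': p4 → p4
read 'a': p4 → p4
read 'd': p4 → p4
read 'd': p4 → p4
read 'd': p4 → p4
read 'a': p4 → p4
read 'd': p4 → p4
read 'c': p4 → p4
read 'd': p4 → p4
read 'a': p4 → p4
read 'a': p4 → p4
End state p4 is not accepting.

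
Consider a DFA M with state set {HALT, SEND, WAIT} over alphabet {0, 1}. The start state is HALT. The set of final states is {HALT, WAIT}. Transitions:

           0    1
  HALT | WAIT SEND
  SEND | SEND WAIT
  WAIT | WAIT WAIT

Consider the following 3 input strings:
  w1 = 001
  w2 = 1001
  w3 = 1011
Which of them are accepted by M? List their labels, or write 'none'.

w1: HALT → WAIT → WAIT → WAIT  → end WAIT, accepted
w2: HALT → SEND → SEND → SEND → WAIT  → end WAIT, accepted
w3: HALT → SEND → SEND → WAIT → WAIT  → end WAIT, accepted

w1, w2, w3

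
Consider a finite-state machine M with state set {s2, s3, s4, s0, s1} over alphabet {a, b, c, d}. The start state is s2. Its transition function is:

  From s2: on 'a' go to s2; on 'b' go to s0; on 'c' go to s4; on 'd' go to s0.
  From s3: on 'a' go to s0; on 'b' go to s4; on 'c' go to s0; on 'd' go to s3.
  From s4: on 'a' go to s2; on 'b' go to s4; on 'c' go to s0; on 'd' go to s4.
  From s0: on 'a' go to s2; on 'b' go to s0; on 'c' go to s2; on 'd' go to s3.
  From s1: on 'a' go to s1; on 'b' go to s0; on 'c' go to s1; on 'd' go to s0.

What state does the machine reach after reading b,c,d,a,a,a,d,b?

Trace: s2 -b-> s0 -c-> s2 -d-> s0 -a-> s2 -a-> s2 -a-> s2 -d-> s0 -b-> s0

s0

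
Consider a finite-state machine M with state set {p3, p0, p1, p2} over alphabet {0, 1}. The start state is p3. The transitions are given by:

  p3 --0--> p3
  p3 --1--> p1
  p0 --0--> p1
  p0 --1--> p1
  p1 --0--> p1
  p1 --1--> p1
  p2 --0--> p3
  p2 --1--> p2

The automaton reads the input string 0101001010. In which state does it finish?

start at p3
read '0': p3 → p3
read '1': p3 → p1
read '0': p1 → p1
read '1': p1 → p1
read '0': p1 → p1
read '0': p1 → p1
read '1': p1 → p1
read '0': p1 → p1
read '1': p1 → p1
read '0': p1 → p1

p1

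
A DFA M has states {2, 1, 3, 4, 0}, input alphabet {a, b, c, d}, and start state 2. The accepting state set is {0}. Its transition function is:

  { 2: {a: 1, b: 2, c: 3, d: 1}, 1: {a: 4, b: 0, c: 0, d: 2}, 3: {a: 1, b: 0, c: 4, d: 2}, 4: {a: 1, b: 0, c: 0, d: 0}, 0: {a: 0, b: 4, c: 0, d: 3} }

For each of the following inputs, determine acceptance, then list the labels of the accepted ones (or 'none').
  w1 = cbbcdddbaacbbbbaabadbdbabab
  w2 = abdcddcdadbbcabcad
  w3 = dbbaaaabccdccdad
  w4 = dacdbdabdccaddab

w1: 2 → 3 → 0 → 4 → 0 → 3 → 2 → 1 → 0 → 0 → 0 → 0 → 4 → 0 → 4 → 0 → 0 → 0 → 4 → 1 → 2 → 2 → 1 → 0 → 0 → 4 → 1 → 0  → end 0, accepted
w2: 2 → 1 → 0 → 3 → 4 → 0 → 3 → 4 → 0 → 0 → 3 → 0 → 4 → 0 → 0 → 4 → 0 → 0 → 3  → end 3, rejected
w3: 2 → 1 → 0 → 4 → 1 → 4 → 1 → 4 → 0 → 0 → 0 → 3 → 4 → 0 → 3 → 1 → 2  → end 2, rejected
w4: 2 → 1 → 4 → 0 → 3 → 0 → 3 → 1 → 0 → 3 → 4 → 0 → 0 → 3 → 2 → 1 → 0  → end 0, accepted

w1, w4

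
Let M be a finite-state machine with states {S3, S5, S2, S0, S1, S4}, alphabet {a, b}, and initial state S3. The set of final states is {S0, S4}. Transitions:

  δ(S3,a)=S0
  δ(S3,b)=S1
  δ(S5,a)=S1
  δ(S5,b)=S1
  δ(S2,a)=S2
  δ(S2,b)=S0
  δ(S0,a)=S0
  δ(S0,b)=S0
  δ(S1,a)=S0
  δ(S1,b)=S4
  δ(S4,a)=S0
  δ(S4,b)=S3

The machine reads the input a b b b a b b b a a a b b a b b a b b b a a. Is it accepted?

S3 → S0 → S0 → S0 → S0 → S0 → S0 → S0 → S0 → S0 → S0 → S0 → S0 → S0 → S0 → S0 → S0 → S0 → S0 → S0 → S0 → S0 → S0
End state S0 is accepting.

Yes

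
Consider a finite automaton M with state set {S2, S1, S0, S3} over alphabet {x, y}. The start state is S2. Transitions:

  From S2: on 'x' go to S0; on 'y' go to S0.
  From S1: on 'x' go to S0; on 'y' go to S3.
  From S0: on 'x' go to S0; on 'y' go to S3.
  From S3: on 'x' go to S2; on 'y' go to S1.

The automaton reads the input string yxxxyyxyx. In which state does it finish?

S2 → S0 → S0 → S0 → S0 → S3 → S1 → S0 → S3 → S2

S2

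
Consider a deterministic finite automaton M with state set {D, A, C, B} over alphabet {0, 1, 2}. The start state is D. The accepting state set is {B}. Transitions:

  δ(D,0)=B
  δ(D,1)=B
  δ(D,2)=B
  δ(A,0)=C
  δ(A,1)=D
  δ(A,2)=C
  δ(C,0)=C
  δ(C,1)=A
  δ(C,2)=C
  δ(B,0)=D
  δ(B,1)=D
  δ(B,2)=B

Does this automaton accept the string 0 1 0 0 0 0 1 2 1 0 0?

No

D → B → D → B → D → B → D → B → B → D → B → D
End state D is not accepting.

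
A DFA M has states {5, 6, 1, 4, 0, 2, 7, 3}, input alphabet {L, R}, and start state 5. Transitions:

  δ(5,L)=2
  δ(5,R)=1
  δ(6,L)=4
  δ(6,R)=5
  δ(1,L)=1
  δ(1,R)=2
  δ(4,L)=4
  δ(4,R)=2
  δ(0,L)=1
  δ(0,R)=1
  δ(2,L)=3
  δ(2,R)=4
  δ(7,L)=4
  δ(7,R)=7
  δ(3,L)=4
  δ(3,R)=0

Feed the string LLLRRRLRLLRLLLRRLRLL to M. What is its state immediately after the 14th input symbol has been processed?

5 → 2 → 3 → 4 → 2 → 4 → 2 → 3 → 0 → 1 → 1 → 2 → 3 → 4 → 4
After 14 symbols: 4.

4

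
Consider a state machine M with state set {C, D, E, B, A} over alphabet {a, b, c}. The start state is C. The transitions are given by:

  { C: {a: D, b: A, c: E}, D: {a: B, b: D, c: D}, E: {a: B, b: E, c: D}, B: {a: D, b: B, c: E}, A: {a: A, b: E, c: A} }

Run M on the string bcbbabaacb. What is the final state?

Trace: C -b-> A -c-> A -b-> E -b-> E -a-> B -b-> B -a-> D -a-> B -c-> E -b-> E

E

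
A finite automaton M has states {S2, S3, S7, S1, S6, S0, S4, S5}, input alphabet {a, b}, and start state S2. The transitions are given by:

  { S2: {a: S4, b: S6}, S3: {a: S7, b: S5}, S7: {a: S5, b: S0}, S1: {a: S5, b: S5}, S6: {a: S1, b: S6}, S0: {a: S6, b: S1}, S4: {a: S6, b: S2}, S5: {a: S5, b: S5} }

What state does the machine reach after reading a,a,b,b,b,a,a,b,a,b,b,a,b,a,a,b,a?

S5

S2 → S4 → S6 → S6 → S6 → S6 → S1 → S5 → S5 → S5 → S5 → S5 → S5 → S5 → S5 → S5 → S5 → S5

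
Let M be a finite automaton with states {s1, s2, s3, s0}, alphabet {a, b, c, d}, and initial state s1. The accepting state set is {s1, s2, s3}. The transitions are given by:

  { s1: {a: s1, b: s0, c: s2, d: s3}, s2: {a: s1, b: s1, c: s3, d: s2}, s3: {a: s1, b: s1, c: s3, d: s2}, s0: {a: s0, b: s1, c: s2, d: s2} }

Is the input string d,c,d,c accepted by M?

Yes

s1 → s3 → s3 → s2 → s3
End state s3 is accepting.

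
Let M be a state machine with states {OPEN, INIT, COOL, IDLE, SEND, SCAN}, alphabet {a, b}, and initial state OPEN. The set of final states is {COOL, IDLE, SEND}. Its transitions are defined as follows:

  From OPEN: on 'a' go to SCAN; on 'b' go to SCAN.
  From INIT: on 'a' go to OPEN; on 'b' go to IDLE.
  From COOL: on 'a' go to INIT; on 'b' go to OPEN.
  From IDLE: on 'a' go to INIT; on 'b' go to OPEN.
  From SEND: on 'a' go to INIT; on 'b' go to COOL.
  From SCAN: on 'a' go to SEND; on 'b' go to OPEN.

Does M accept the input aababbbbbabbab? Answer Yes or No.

start at OPEN
read 'a': OPEN → SCAN
read 'a': SCAN → SEND
read 'b': SEND → COOL
read 'a': COOL → INIT
read 'b': INIT → IDLE
read 'b': IDLE → OPEN
read 'b': OPEN → SCAN
read 'b': SCAN → OPEN
read 'b': OPEN → SCAN
read 'a': SCAN → SEND
read 'b': SEND → COOL
read 'b': COOL → OPEN
read 'a': OPEN → SCAN
read 'b': SCAN → OPEN
End state OPEN is not accepting.

No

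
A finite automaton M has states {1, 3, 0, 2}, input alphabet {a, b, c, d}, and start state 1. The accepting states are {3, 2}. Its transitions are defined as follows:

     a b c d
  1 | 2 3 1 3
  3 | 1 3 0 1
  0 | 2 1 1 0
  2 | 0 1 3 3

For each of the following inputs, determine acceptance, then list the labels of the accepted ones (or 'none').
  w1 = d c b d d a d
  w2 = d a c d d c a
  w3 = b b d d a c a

w1, w2, w3

w1: Trace: 1 -d-> 3 -c-> 0 -b-> 1 -d-> 3 -d-> 1 -a-> 2 -d-> 3  → end 3, accepted
w2: Trace: 1 -d-> 3 -a-> 1 -c-> 1 -d-> 3 -d-> 1 -c-> 1 -a-> 2  → end 2, accepted
w3: Trace: 1 -b-> 3 -b-> 3 -d-> 1 -d-> 3 -a-> 1 -c-> 1 -a-> 2  → end 2, accepted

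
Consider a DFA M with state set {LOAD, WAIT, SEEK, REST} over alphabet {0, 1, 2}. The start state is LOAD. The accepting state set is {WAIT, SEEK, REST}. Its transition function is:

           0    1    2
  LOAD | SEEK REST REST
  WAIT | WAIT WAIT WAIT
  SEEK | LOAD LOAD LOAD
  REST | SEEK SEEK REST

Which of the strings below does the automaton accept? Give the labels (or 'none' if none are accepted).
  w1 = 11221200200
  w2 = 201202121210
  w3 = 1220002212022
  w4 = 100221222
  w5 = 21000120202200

w1: Trace: LOAD -1-> REST -1-> SEEK -2-> LOAD -2-> REST -1-> SEEK -2-> LOAD -0-> SEEK -0-> LOAD -2-> REST -0-> SEEK -0-> LOAD  → end LOAD, rejected
w2: Trace: LOAD -2-> REST -0-> SEEK -1-> LOAD -2-> REST -0-> SEEK -2-> LOAD -1-> REST -2-> REST -1-> SEEK -2-> LOAD -1-> REST -0-> SEEK  → end SEEK, accepted
w3: Trace: LOAD -1-> REST -2-> REST -2-> REST -0-> SEEK -0-> LOAD -0-> SEEK -2-> LOAD -2-> REST -1-> SEEK -2-> LOAD -0-> SEEK -2-> LOAD -2-> REST  → end REST, accepted
w4: Trace: LOAD -1-> REST -0-> SEEK -0-> LOAD -2-> REST -2-> REST -1-> SEEK -2-> LOAD -2-> REST -2-> REST  → end REST, accepted
w5: Trace: LOAD -2-> REST -1-> SEEK -0-> LOAD -0-> SEEK -0-> LOAD -1-> REST -2-> REST -0-> SEEK -2-> LOAD -0-> SEEK -2-> LOAD -2-> REST -0-> SEEK -0-> LOAD  → end LOAD, rejected

w2, w3, w4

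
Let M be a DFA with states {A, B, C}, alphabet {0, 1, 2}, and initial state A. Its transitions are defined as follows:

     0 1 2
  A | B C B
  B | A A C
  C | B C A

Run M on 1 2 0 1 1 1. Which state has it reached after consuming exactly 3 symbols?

start at A
read '1': A → C
read '2': C → A
read '0': A → B
After 3 symbols: B.

B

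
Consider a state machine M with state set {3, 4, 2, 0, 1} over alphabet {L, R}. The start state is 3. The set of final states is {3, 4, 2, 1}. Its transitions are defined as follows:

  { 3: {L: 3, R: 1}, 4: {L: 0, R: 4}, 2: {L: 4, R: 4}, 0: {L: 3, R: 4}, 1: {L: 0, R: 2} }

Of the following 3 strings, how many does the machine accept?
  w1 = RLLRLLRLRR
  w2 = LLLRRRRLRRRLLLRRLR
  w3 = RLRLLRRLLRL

w1: Trace: 3 -R-> 1 -L-> 0 -L-> 3 -R-> 1 -L-> 0 -L-> 3 -R-> 1 -L-> 0 -R-> 4 -R-> 4  → end 4, accepted
w2: Trace: 3 -L-> 3 -L-> 3 -L-> 3 -R-> 1 -R-> 2 -R-> 4 -R-> 4 -L-> 0 -R-> 4 -R-> 4 -R-> 4 -L-> 0 -L-> 3 -L-> 3 -R-> 1 -R-> 2 -L-> 4 -R-> 4  → end 4, accepted
w3: Trace: 3 -R-> 1 -L-> 0 -R-> 4 -L-> 0 -L-> 3 -R-> 1 -R-> 2 -L-> 4 -L-> 0 -R-> 4 -L-> 0  → end 0, rejected

2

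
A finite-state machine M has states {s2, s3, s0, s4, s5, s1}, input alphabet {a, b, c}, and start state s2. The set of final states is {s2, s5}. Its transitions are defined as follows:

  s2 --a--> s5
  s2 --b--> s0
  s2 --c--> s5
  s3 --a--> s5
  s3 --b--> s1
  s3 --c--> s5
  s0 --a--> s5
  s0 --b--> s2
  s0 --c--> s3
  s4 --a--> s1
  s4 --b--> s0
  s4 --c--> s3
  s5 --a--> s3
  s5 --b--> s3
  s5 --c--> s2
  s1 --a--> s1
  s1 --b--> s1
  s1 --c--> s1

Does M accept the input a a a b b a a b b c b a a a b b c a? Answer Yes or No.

No

start at s2
read 'a': s2 → s5
read 'a': s5 → s3
read 'a': s3 → s5
read 'b': s5 → s3
read 'b': s3 → s1
read 'a': s1 → s1
read 'a': s1 → s1
read 'b': s1 → s1
read 'b': s1 → s1
read 'c': s1 → s1
read 'b': s1 → s1
read 'a': s1 → s1
read 'a': s1 → s1
read 'a': s1 → s1
read 'b': s1 → s1
read 'b': s1 → s1
read 'c': s1 → s1
read 'a': s1 → s1
End state s1 is not accepting.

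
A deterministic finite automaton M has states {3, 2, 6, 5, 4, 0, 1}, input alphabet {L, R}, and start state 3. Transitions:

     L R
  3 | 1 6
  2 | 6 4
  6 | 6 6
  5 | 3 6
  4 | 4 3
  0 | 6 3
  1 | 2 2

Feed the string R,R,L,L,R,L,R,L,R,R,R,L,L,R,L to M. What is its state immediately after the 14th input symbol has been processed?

6

start at 3
read 'R': 3 → 6
read 'R': 6 → 6
read 'L': 6 → 6
read 'L': 6 → 6
read 'R': 6 → 6
read 'L': 6 → 6
read 'R': 6 → 6
read 'L': 6 → 6
read 'R': 6 → 6
read 'R': 6 → 6
read 'R': 6 → 6
read 'L': 6 → 6
read 'L': 6 → 6
read 'R': 6 → 6
After 14 symbols: 6.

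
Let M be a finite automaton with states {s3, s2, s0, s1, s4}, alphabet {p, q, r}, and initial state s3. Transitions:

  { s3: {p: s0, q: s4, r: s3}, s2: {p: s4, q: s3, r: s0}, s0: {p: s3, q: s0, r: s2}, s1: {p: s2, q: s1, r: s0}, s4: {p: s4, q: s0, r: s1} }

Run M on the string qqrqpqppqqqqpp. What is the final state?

s0

start at s3
read 'q': s3 → s4
read 'q': s4 → s0
read 'r': s0 → s2
read 'q': s2 → s3
read 'p': s3 → s0
read 'q': s0 → s0
read 'p': s0 → s3
read 'p': s3 → s0
read 'q': s0 → s0
read 'q': s0 → s0
read 'q': s0 → s0
read 'q': s0 → s0
read 'p': s0 → s3
read 'p': s3 → s0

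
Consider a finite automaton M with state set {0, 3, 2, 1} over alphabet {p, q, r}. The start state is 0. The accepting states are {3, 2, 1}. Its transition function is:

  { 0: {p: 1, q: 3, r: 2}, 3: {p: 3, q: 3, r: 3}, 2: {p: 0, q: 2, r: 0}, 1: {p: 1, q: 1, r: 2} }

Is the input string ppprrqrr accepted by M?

Yes

Trace: 0 -p-> 1 -p-> 1 -p-> 1 -r-> 2 -r-> 0 -q-> 3 -r-> 3 -r-> 3
End state 3 is accepting.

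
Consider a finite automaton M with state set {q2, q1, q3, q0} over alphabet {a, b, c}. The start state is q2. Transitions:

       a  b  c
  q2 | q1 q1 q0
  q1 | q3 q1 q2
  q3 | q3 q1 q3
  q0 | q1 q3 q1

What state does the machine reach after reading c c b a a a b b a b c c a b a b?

q2 → q0 → q1 → q1 → q3 → q3 → q3 → q1 → q1 → q3 → q1 → q2 → q0 → q1 → q1 → q3 → q1

q1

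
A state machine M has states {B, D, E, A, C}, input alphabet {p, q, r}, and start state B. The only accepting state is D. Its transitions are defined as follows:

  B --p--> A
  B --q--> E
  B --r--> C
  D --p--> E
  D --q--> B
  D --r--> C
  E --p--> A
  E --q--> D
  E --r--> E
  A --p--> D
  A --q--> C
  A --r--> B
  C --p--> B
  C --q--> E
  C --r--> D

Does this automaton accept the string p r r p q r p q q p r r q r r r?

B → A → B → C → B → E → E → A → C → E → A → B → C → E → E → E → E
End state E is not accepting.

No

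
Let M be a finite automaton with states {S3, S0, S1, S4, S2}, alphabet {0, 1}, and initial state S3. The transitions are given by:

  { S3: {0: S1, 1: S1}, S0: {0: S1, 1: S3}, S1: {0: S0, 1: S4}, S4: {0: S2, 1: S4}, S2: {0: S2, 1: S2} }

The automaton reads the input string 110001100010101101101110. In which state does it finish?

start at S3
read '1': S3 → S1
read '1': S1 → S4
read '0': S4 → S2
read '0': S2 → S2
read '0': S2 → S2
read '1': S2 → S2
read '1': S2 → S2
read '0': S2 → S2
read '0': S2 → S2
read '0': S2 → S2
read '1': S2 → S2
read '0': S2 → S2
read '1': S2 → S2
read '0': S2 → S2
read '1': S2 → S2
read '1': S2 → S2
read '0': S2 → S2
read '1': S2 → S2
read '1': S2 → S2
read '0': S2 → S2
read '1': S2 → S2
read '1': S2 → S2
read '1': S2 → S2
read '0': S2 → S2

S2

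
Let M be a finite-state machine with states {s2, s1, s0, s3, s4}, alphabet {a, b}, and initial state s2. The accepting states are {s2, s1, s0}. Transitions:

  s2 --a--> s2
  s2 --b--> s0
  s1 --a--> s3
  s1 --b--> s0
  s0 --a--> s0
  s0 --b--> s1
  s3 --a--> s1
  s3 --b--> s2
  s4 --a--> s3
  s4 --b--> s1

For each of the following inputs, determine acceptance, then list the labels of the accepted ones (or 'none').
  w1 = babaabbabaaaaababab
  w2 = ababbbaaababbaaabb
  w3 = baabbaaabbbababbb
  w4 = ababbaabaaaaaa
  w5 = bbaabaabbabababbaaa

w1: s2 → s0 → s0 → s1 → s3 → s1 → s0 → s1 → s3 → s2 → s2 → s2 → s2 → s2 → s2 → s0 → s0 → s1 → s3 → s2  → end s2, accepted
w2: s2 → s2 → s0 → s0 → s1 → s0 → s1 → s3 → s1 → s3 → s2 → s2 → s0 → s1 → s3 → s1 → s3 → s2 → s0  → end s0, accepted
w3: s2 → s0 → s0 → s0 → s1 → s0 → s0 → s0 → s0 → s1 → s0 → s1 → s3 → s2 → s2 → s0 → s1 → s0  → end s0, accepted
w4: s2 → s2 → s0 → s0 → s1 → s0 → s0 → s0 → s1 → s3 → s1 → s3 → s1 → s3 → s1  → end s1, accepted
w5: s2 → s0 → s1 → s3 → s1 → s0 → s0 → s0 → s1 → s0 → s0 → s1 → s3 → s2 → s2 → s0 → s1 → s3 → s1 → s3  → end s3, rejected

w1, w2, w3, w4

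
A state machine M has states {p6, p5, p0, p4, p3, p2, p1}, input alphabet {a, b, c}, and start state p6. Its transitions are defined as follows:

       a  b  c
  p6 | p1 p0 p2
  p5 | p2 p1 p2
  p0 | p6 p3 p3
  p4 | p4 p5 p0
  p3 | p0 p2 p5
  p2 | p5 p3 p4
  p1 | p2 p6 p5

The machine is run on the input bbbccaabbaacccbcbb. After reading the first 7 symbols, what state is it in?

Trace: p6 -b-> p0 -b-> p3 -b-> p2 -c-> p4 -c-> p0 -a-> p6 -a-> p1
After 7 symbols: p1.

p1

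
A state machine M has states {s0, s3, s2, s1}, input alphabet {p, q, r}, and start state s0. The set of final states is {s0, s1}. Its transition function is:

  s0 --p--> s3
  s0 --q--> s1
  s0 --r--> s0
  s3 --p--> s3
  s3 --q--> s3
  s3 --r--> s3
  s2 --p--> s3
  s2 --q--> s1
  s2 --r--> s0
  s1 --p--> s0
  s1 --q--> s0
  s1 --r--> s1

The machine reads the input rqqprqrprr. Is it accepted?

No

Trace: s0 -r-> s0 -q-> s1 -q-> s0 -p-> s3 -r-> s3 -q-> s3 -r-> s3 -p-> s3 -r-> s3 -r-> s3
End state s3 is not accepting.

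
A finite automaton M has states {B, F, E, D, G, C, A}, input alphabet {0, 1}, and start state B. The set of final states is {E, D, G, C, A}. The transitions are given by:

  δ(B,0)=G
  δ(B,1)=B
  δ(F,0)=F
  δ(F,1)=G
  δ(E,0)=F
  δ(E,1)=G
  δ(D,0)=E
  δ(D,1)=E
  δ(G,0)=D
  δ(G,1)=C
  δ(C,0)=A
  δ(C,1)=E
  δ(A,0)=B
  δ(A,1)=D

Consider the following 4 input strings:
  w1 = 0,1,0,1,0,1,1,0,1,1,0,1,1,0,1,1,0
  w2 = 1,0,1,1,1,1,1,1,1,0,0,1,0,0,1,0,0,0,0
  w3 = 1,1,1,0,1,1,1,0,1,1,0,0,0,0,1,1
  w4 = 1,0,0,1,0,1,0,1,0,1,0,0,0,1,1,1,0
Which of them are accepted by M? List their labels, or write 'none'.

w3

w1: B → G → C → A → D → E → G → C → A → D → E → F → G → C → A → D → E → F  → end F, rejected
w2: B → B → G → C → E → G → C → E → G → C → A → B → B → G → D → E → F → F → F → F  → end F, rejected
w3: B → B → B → B → G → C → E → G → D → E → G → D → E → F → F → G → C  → end C, accepted
w4: B → B → G → D → E → F → G → D → E → F → G → D → E → F → G → C → E → F  → end F, rejected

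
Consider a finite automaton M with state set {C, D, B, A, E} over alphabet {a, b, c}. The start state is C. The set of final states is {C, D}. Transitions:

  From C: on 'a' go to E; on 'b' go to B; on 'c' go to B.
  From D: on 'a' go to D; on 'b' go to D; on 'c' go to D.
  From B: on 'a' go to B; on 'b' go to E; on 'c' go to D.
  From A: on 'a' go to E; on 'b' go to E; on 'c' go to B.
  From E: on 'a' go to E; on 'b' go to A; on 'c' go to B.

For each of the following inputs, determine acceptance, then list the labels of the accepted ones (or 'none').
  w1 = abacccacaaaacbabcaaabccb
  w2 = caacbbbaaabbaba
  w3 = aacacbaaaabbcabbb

w1, w2, w3

w1: C → E → A → E → B → D → D → D → D → D → D → D → D → D → D → D → D → D → D → D → D → D → D → D → D  → end D, accepted
w2: C → B → B → B → D → D → D → D → D → D → D → D → D → D → D → D  → end D, accepted
w3: C → E → E → B → B → D → D → D → D → D → D → D → D → D → D → D → D → D  → end D, accepted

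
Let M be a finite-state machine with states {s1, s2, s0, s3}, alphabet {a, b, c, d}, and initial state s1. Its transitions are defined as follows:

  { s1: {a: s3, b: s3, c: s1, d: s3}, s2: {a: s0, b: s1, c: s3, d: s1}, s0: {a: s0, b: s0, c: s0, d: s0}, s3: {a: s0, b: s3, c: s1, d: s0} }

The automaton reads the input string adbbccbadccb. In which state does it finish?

start at s1
read 'a': s1 → s3
read 'd': s3 → s0
read 'b': s0 → s0
read 'b': s0 → s0
read 'c': s0 → s0
read 'c': s0 → s0
read 'b': s0 → s0
read 'a': s0 → s0
read 'd': s0 → s0
read 'c': s0 → s0
read 'c': s0 → s0
read 'b': s0 → s0

s0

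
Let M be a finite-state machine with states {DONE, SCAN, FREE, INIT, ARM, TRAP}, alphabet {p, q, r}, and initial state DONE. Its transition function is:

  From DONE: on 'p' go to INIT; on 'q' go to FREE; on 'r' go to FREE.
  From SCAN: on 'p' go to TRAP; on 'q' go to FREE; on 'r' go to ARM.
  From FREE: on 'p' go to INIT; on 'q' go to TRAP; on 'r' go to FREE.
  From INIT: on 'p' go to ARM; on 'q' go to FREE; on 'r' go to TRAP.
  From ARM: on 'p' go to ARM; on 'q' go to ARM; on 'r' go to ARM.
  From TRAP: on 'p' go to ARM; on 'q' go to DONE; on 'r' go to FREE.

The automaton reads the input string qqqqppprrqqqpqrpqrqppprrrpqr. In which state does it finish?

start at DONE
read 'q': DONE → FREE
read 'q': FREE → TRAP
read 'q': TRAP → DONE
read 'q': DONE → FREE
read 'p': FREE → INIT
read 'p': INIT → ARM
read 'p': ARM → ARM
read 'r': ARM → ARM
read 'r': ARM → ARM
read 'q': ARM → ARM
read 'q': ARM → ARM
read 'q': ARM → ARM
read 'p': ARM → ARM
read 'q': ARM → ARM
read 'r': ARM → ARM
read 'p': ARM → ARM
read 'q': ARM → ARM
read 'r': ARM → ARM
read 'q': ARM → ARM
read 'p': ARM → ARM
read 'p': ARM → ARM
read 'p': ARM → ARM
read 'r': ARM → ARM
read 'r': ARM → ARM
read 'r': ARM → ARM
read 'p': ARM → ARM
read 'q': ARM → ARM
read 'r': ARM → ARM

ARM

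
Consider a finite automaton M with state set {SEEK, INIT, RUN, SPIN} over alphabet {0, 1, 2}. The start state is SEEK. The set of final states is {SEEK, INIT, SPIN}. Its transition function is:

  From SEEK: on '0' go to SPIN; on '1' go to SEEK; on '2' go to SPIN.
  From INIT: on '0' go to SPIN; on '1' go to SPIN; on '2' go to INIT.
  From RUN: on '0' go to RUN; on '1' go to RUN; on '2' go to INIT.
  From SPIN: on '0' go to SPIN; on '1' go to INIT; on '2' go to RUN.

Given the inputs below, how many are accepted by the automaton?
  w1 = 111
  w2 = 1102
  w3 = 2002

w1: Trace: SEEK -1-> SEEK -1-> SEEK -1-> SEEK  → end SEEK, accepted
w2: Trace: SEEK -1-> SEEK -1-> SEEK -0-> SPIN -2-> RUN  → end RUN, rejected
w3: Trace: SEEK -2-> SPIN -0-> SPIN -0-> SPIN -2-> RUN  → end RUN, rejected

1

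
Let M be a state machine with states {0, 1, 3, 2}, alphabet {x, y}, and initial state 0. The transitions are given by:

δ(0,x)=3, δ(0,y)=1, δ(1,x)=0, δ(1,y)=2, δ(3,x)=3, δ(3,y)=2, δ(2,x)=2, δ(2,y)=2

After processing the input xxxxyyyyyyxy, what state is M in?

Trace: 0 -x-> 3 -x-> 3 -x-> 3 -x-> 3 -y-> 2 -y-> 2 -y-> 2 -y-> 2 -y-> 2 -y-> 2 -x-> 2 -y-> 2

2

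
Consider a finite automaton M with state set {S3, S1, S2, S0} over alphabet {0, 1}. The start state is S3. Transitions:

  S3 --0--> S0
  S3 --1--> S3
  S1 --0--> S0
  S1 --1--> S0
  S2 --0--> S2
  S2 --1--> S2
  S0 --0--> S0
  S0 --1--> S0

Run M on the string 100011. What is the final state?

start at S3
read '1': S3 → S3
read '0': S3 → S0
read '0': S0 → S0
read '0': S0 → S0
read '1': S0 → S0
read '1': S0 → S0

S0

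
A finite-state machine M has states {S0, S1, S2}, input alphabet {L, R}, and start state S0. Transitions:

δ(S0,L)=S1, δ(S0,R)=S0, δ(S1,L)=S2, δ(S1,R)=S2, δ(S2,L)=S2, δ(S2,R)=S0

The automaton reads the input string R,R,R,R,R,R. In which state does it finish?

start at S0
read 'R': S0 → S0
read 'R': S0 → S0
read 'R': S0 → S0
read 'R': S0 → S0
read 'R': S0 → S0
read 'R': S0 → S0

S0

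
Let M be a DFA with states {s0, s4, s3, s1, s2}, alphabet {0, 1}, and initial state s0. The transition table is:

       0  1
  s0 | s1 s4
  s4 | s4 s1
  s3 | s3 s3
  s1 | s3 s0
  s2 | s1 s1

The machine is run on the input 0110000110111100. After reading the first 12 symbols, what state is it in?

s4

s0 → s1 → s0 → s4 → s4 → s4 → s4 → s4 → s1 → s0 → s1 → s0 → s4
After 12 symbols: s4.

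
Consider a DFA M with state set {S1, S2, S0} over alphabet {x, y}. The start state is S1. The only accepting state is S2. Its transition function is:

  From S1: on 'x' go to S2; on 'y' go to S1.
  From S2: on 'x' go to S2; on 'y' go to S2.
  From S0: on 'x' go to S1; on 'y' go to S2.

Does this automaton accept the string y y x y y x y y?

Trace: S1 -y-> S1 -y-> S1 -x-> S2 -y-> S2 -y-> S2 -x-> S2 -y-> S2 -y-> S2
End state S2 is accepting.

Yes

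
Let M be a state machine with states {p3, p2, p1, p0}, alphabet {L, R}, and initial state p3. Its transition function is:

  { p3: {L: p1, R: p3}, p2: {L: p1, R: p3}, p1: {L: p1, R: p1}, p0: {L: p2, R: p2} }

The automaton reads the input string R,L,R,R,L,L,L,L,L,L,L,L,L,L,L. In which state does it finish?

p1

Trace: p3 -R-> p3 -L-> p1 -R-> p1 -R-> p1 -L-> p1 -L-> p1 -L-> p1 -L-> p1 -L-> p1 -L-> p1 -L-> p1 -L-> p1 -L-> p1 -L-> p1 -L-> p1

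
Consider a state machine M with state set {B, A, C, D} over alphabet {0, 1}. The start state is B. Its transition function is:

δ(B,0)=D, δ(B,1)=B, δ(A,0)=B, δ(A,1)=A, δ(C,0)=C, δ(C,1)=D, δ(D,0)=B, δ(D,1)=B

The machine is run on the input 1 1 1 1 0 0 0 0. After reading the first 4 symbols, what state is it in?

B

start at B
read '1': B → B
read '1': B → B
read '1': B → B
read '1': B → B
After 4 symbols: B.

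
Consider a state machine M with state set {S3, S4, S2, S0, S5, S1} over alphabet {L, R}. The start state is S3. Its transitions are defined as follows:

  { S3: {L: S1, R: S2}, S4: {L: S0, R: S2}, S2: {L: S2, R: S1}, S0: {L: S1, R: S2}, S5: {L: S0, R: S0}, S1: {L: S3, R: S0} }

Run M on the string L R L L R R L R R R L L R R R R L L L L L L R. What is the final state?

S1

Trace: S3 -L-> S1 -R-> S0 -L-> S1 -L-> S3 -R-> S2 -R-> S1 -L-> S3 -R-> S2 -R-> S1 -R-> S0 -L-> S1 -L-> S3 -R-> S2 -R-> S1 -R-> S0 -R-> S2 -L-> S2 -L-> S2 -L-> S2 -L-> S2 -L-> S2 -L-> S2 -R-> S1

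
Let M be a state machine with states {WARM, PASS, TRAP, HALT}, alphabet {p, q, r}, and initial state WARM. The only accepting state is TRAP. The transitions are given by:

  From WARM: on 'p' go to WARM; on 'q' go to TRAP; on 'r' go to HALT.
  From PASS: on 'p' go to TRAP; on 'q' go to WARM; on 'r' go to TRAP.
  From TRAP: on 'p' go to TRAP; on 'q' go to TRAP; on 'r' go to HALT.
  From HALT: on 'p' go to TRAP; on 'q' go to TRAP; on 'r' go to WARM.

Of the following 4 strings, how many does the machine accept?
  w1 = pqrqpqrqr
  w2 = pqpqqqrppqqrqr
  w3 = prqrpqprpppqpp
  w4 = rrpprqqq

2

w1: WARM → WARM → TRAP → HALT → TRAP → TRAP → TRAP → HALT → TRAP → HALT  → end HALT, rejected
w2: WARM → WARM → TRAP → TRAP → TRAP → TRAP → TRAP → HALT → TRAP → TRAP → TRAP → TRAP → HALT → TRAP → HALT  → end HALT, rejected
w3: WARM → WARM → HALT → TRAP → HALT → TRAP → TRAP → TRAP → HALT → TRAP → TRAP → TRAP → TRAP → TRAP → TRAP  → end TRAP, accepted
w4: WARM → HALT → WARM → WARM → WARM → HALT → TRAP → TRAP → TRAP  → end TRAP, accepted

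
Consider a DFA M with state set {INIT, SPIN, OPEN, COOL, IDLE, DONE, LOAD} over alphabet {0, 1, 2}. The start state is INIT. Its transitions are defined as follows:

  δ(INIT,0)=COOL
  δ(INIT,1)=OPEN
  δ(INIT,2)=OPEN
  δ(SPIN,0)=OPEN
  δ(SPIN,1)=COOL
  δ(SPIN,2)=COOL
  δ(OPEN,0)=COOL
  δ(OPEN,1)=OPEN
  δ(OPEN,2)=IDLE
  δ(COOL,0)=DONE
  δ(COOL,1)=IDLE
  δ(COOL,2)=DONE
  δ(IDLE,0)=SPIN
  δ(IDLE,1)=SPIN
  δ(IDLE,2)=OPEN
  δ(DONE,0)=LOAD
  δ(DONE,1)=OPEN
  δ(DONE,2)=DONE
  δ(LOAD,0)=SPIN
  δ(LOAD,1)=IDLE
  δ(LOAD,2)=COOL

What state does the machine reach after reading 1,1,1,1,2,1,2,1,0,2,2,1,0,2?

Trace: INIT -1-> OPEN -1-> OPEN -1-> OPEN -1-> OPEN -2-> IDLE -1-> SPIN -2-> COOL -1-> IDLE -0-> SPIN -2-> COOL -2-> DONE -1-> OPEN -0-> COOL -2-> DONE

DONE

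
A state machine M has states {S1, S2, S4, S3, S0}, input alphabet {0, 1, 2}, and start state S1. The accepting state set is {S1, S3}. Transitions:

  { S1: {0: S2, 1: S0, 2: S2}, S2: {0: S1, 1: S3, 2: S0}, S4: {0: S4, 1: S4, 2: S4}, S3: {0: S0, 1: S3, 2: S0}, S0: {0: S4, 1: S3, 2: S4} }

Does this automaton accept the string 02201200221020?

No

S1 → S2 → S0 → S4 → S4 → S4 → S4 → S4 → S4 → S4 → S4 → S4 → S4 → S4 → S4
End state S4 is not accepting.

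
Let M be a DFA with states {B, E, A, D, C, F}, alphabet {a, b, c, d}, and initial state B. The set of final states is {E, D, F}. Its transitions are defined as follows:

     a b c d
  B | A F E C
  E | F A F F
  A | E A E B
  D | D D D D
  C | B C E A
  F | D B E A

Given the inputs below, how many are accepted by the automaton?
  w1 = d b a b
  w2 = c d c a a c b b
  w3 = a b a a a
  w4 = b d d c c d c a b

w1: B → C → C → B → F  → end F, accepted
w2: B → E → F → E → F → D → D → D → D  → end D, accepted
w3: B → A → A → E → F → D  → end D, accepted
w4: B → F → A → B → E → F → A → E → F → B  → end B, rejected

3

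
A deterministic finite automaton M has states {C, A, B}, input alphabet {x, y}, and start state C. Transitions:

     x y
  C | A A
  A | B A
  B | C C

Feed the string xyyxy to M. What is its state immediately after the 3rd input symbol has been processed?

A

Trace: C -x-> A -y-> A -y-> A
After 3 symbols: A.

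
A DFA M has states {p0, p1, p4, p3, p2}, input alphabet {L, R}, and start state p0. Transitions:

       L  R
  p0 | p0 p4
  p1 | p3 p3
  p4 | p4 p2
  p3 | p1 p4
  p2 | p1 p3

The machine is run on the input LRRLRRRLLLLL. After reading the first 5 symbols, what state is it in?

p3

start at p0
read 'L': p0 → p0
read 'R': p0 → p4
read 'R': p4 → p2
read 'L': p2 → p1
read 'R': p1 → p3
After 5 symbols: p3.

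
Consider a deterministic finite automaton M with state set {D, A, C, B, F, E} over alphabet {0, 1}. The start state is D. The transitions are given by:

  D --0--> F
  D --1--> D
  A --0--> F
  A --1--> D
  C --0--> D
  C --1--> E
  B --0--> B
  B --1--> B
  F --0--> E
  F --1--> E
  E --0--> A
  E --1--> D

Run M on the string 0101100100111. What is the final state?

D

Trace: D -0-> F -1-> E -0-> A -1-> D -1-> D -0-> F -0-> E -1-> D -0-> F -0-> E -1-> D -1-> D -1-> D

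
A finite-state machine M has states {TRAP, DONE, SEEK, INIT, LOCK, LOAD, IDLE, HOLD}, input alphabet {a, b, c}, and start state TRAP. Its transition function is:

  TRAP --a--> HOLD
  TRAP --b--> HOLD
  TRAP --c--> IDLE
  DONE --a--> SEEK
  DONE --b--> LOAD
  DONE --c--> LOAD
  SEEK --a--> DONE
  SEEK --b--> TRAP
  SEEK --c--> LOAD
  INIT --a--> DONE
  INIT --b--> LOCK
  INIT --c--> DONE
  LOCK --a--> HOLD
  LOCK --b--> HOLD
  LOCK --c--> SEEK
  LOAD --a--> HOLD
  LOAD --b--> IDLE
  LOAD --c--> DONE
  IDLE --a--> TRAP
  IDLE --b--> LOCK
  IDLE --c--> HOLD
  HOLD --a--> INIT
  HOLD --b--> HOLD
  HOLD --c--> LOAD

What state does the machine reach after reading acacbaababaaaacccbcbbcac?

Trace: TRAP -a-> HOLD -c-> LOAD -a-> HOLD -c-> LOAD -b-> IDLE -a-> TRAP -a-> HOLD -b-> HOLD -a-> INIT -b-> LOCK -a-> HOLD -a-> INIT -a-> DONE -a-> SEEK -c-> LOAD -c-> DONE -c-> LOAD -b-> IDLE -c-> HOLD -b-> HOLD -b-> HOLD -c-> LOAD -a-> HOLD -c-> LOAD

LOAD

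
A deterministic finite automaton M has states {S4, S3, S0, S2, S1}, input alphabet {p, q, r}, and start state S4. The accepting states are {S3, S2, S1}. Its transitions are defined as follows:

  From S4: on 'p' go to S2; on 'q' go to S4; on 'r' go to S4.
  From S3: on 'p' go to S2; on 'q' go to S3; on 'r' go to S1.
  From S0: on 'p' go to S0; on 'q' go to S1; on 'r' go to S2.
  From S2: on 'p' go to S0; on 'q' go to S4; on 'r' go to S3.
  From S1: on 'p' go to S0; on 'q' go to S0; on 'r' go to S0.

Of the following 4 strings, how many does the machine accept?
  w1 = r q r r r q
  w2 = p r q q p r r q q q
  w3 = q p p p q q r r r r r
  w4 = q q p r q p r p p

w1: Trace: S4 -r-> S4 -q-> S4 -r-> S4 -r-> S4 -r-> S4 -q-> S4  → end S4, rejected
w2: Trace: S4 -p-> S2 -r-> S3 -q-> S3 -q-> S3 -p-> S2 -r-> S3 -r-> S1 -q-> S0 -q-> S1 -q-> S0  → end S0, rejected
w3: Trace: S4 -q-> S4 -p-> S2 -p-> S0 -p-> S0 -q-> S1 -q-> S0 -r-> S2 -r-> S3 -r-> S1 -r-> S0 -r-> S2  → end S2, accepted
w4: Trace: S4 -q-> S4 -q-> S4 -p-> S2 -r-> S3 -q-> S3 -p-> S2 -r-> S3 -p-> S2 -p-> S0  → end S0, rejected

1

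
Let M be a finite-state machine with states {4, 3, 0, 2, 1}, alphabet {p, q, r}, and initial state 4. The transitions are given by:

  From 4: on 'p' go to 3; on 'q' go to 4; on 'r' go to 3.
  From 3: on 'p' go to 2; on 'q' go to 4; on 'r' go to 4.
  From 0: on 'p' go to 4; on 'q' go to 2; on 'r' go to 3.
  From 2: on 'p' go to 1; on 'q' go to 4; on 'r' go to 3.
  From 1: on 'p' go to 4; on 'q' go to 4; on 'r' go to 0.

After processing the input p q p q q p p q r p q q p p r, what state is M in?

4 → 3 → 4 → 3 → 4 → 4 → 3 → 2 → 4 → 3 → 2 → 4 → 4 → 3 → 2 → 3

3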